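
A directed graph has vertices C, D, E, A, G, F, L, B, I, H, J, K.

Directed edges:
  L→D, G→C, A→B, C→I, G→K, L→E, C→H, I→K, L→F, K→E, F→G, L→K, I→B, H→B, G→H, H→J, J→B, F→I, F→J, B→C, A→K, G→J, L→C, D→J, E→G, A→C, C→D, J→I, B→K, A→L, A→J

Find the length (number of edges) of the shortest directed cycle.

3

For each vertex v, BFS finds the shortest path from v back to v.
The shortest such closed walk is E → G → K → E, length 3.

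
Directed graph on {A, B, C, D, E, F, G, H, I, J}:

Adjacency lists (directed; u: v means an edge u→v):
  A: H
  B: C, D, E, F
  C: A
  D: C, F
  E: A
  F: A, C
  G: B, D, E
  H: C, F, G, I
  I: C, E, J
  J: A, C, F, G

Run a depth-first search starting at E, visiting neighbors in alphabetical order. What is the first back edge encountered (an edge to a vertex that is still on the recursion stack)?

DFS from E (visiting neighbors in alphabetical order); mark gray on enter, black on exit:
E gray
  A gray
    H gray
      C gray
        C→A: A is gray → back edge
First back edge: C → A.

C→A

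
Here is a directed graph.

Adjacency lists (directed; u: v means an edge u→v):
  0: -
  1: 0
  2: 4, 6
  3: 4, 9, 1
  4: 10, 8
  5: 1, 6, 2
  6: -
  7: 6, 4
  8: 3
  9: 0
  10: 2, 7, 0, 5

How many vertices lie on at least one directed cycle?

7

A vertex is on a directed cycle iff it belongs to a strongly connected component of size ≥ 2 (or has a self-loop).
The vertices on cycles are {2, 3, 4, 5, 7, 8, 10} — 7 in total.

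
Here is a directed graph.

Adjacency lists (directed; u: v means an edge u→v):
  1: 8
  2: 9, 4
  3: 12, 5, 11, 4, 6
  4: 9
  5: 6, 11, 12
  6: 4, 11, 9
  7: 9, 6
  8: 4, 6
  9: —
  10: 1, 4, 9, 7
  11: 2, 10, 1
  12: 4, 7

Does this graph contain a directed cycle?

Yes

DFS with white/gray/black marking, starting from 10:
10 gray
  1 gray
    8 gray
      4 gray
        9 gray
        9 black
      4 black
      6 gray
        6→4: 4 black — skip
        11 gray
          2 gray
            2→9: 9 black — skip
            2→4: 4 black — skip
          2 black
          11→10: 10 is gray → back edge
Back edge found, so a cycle exists: 10 → 1 → 8 → 6 → 11 → 10.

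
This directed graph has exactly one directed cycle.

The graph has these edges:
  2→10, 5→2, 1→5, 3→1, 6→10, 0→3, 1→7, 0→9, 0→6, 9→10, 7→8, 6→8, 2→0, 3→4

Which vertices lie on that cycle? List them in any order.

DFS with gray/black marking from 2:
2 gray
  0 gray
    6 gray
      10 gray
      10 black
      8 gray
      8 black
    6 black
    9 gray
      9→10: 10 black — skip
    9 black
    3 gray
      1 gray
        7 gray
          7→8: 8 black — skip
        7 black
        5 gray
          5→2: 2 is gray → back edge
Back edge closes the cycle 2 → 0 → 3 → 1 → 5 → 2; its vertices are {0, 1, 2, 3, 5}.

0, 1, 2, 3, 5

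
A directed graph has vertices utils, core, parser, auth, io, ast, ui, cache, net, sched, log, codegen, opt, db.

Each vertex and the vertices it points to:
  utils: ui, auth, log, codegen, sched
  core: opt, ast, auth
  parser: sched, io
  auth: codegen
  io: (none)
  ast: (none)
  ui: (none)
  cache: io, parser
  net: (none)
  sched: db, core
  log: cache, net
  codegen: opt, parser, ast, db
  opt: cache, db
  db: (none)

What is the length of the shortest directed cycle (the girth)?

5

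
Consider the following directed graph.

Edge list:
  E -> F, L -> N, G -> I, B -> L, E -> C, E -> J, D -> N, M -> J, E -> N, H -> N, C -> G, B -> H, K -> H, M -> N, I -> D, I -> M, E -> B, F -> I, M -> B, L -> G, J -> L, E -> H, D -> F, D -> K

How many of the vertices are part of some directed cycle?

A vertex is on a directed cycle iff it belongs to a strongly connected component of size ≥ 2 (or has a self-loop).
The vertices on cycles are {B, D, F, G, I, J, L, M} — 8 in total.

8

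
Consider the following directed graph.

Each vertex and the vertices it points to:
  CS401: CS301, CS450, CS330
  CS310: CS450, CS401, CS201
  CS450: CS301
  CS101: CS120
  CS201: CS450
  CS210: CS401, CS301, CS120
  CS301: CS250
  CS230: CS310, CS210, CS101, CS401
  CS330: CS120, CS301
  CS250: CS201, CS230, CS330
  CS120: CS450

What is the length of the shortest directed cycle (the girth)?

3

For each vertex v, BFS finds the shortest path from v back to v.
The shortest such closed walk is CS250 → CS330 → CS301 → CS250, length 3.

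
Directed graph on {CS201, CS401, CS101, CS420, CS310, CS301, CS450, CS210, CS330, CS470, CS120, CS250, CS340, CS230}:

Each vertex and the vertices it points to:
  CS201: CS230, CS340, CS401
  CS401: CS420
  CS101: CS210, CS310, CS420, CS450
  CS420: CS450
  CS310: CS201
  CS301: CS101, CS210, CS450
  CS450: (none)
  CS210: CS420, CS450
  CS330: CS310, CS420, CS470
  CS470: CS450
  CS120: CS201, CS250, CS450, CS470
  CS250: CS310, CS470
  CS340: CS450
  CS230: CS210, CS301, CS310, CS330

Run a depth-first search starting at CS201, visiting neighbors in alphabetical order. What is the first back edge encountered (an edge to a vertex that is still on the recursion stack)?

DFS from CS201 (visiting neighbors in alphabetical order); mark gray on enter, black on exit:
CS201 gray
  CS230 gray
    CS210 gray
      CS420 gray
        CS450 gray
        CS450 black
      CS420 black
      CS210→CS450: CS450 black — skip
    CS210 black
    CS301 gray
      CS101 gray
        CS101→CS210: CS210 black — skip
        CS310 gray
          CS310→CS201: CS201 is gray → back edge
First back edge: CS310 → CS201.

CS310->CS201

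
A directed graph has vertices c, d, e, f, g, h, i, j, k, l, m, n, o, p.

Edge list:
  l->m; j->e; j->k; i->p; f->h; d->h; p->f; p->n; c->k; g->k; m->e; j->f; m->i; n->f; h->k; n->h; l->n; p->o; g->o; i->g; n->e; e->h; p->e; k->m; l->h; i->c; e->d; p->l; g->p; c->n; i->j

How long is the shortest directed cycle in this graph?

4

For each vertex v, BFS finds the shortest path from v back to v.
The shortest such closed walk is i → j → k → m → i, length 4.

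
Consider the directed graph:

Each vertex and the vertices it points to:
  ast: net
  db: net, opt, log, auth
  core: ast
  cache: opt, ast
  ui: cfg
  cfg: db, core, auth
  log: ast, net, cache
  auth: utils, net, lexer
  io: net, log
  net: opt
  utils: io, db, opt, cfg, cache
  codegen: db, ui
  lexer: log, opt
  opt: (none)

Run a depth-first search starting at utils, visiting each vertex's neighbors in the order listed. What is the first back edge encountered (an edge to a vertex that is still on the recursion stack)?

auth→utils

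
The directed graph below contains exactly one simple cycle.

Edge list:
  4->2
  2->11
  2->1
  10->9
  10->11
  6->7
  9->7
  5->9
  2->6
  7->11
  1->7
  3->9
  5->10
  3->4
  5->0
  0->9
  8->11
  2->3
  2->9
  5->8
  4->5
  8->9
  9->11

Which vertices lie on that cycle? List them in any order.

2, 3, 4

DFS with gray/black marking from 4:
4 gray
  2 gray
    3 gray
      9 gray
        11 gray
        11 black
        7 gray
          7→11: 11 black — skip
        7 black
      9 black
      3→4: 4 is gray → back edge
Back edge closes the cycle 4 → 2 → 3 → 4; its vertices are {2, 3, 4}.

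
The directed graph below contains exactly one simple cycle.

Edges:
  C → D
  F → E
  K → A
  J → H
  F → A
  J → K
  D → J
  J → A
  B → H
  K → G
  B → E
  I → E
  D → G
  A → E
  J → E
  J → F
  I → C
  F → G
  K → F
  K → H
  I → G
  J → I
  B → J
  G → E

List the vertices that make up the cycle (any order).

DFS with gray/black marking from J:
J gray
  A gray
    E gray
    E black
  A black
  J→E: E black — skip
  I gray
    I→E: E black — skip
    C gray
      D gray
        D→J: J is gray → back edge
Back edge closes the cycle J → I → C → D → J; its vertices are {C, D, I, J}.

C, D, I, J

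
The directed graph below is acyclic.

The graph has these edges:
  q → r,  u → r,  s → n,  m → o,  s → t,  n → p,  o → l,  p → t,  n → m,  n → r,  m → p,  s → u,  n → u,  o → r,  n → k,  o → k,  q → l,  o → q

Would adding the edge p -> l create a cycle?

No

Adding p→l creates a cycle iff l can already reach p.
Explore from l: no path reaches p. The graph stays acyclic.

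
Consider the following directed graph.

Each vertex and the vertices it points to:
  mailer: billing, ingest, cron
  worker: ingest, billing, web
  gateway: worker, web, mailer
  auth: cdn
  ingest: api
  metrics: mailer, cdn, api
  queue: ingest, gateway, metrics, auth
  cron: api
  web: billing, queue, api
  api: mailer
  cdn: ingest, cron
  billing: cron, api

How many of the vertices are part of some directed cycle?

A vertex is on a directed cycle iff it belongs to a strongly connected component of size ≥ 2 (or has a self-loop).
The vertices on cycles are {api, web, cron, queue, ingest, mailer, worker, billing, gateway} — 9 in total.

9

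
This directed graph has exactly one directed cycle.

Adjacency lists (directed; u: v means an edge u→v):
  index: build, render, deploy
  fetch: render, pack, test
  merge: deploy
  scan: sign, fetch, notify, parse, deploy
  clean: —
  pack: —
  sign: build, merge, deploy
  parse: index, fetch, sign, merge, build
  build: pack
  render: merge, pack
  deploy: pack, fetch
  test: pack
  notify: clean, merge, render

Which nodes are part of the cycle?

DFS with gray/black marking from fetch:
fetch gray
  render gray
    merge gray
      deploy gray
        pack gray
        pack black
        deploy→fetch: fetch is gray → back edge
Back edge closes the cycle fetch → render → merge → deploy → fetch; its vertices are {fetch, merge, deploy, render}.

fetch, merge, deploy, render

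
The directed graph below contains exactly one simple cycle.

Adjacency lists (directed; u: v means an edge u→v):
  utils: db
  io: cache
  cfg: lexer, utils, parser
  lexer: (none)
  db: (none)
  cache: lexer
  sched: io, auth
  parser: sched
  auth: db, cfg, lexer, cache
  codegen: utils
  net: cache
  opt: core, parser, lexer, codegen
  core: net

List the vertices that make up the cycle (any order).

cfg, auth, sched, parser

DFS with gray/black marking from parser:
parser gray
  sched gray
    io gray
      cache gray
        lexer gray
        lexer black
      cache black
    io black
    auth gray
      db gray
      db black
      cfg gray
        cfg→lexer: lexer black — skip
        utils gray
          utils→db: db black — skip
        utils black
        cfg→parser: parser is gray → back edge
Back edge closes the cycle parser → sched → auth → cfg → parser; its vertices are {cfg, auth, sched, parser}.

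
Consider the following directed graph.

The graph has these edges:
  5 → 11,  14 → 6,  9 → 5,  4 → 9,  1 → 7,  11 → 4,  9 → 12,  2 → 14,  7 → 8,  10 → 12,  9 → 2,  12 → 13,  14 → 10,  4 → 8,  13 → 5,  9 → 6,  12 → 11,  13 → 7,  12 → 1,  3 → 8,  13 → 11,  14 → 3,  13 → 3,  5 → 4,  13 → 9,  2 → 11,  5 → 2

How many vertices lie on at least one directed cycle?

A vertex is on a directed cycle iff it belongs to a strongly connected component of size ≥ 2 (or has a self-loop).
The vertices on cycles are {2, 4, 5, 9, 10, 11, 12, 13, 14} — 9 in total.

9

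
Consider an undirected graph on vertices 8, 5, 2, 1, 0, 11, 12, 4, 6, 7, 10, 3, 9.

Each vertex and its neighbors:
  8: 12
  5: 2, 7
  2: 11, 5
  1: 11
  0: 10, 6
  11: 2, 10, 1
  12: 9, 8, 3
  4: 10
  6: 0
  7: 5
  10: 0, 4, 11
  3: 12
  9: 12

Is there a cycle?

DFS, tracking each vertex's parent; an edge to a visited non-parent vertex closes a cycle.
Start from 5:
visit 5 (parent –)
  visit 2 (parent 5)
    visit 11 (parent 2)
      11–2: parent, skip
      visit 10 (parent 11)
        visit 0 (parent 10)
          0–10: parent, skip
          visit 6 (parent 0)
            6–0: parent, skip
        visit 4 (parent 10)
          4–10: parent, skip
        10–11: parent, skip
      visit 1 (parent 11)
        1–11: parent, skip
    2–5: parent, skip
  visit 7 (parent 5)
    7–5: parent, skip
visit 8 (parent –)
  visit 12 (parent 8)
    visit 9 (parent 12)
      9–12: parent, skip
    12–8: parent, skip
    visit 3 (parent 12)
      3–12: parent, skip
No non-parent visited neighbor found — the graph is a forest.

No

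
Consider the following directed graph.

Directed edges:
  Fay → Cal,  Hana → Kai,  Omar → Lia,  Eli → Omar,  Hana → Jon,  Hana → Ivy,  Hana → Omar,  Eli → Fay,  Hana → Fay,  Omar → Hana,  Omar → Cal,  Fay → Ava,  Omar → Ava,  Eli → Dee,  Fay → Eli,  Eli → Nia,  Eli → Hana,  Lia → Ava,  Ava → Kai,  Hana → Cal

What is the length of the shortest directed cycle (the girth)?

2

For each vertex v, BFS finds the shortest path from v back to v.
The shortest such closed walk is Hana → Omar → Hana, length 2.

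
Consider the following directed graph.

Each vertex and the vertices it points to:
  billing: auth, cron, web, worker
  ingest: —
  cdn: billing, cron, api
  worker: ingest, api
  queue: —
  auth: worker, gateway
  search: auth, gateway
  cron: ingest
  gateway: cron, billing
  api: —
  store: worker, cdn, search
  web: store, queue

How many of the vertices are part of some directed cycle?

A vertex is on a directed cycle iff it belongs to a strongly connected component of size ≥ 2 (or has a self-loop).
The vertices on cycles are {cdn, web, auth, store, search, billing, gateway} — 7 in total.

7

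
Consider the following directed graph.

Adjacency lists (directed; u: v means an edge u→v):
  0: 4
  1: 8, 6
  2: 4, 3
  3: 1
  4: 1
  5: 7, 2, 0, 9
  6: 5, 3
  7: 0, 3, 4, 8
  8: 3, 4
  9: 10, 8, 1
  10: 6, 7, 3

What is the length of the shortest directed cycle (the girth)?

3

For each vertex v, BFS finds the shortest path from v back to v.
The shortest such closed walk is 6 → 3 → 1 → 6, length 3.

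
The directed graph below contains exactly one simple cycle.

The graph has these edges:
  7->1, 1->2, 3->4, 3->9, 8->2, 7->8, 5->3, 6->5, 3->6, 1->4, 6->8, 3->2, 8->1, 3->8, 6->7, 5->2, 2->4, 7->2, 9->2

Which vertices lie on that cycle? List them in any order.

DFS with gray/black marking from 3:
3 gray
  4 gray
  4 black
  2 gray
    2→4: 4 black — skip
  2 black
  8 gray
    8→2: 2 black — skip
    1 gray
      1→4: 4 black — skip
      1→2: 2 black — skip
    1 black
  8 black
  9 gray
    9→2: 2 black — skip
  9 black
  6 gray
    6→8: 8 black — skip
    7 gray
      7→2: 2 black — skip
      7→1: 1 black — skip
      7→8: 8 black — skip
    7 black
    5 gray
      5→3: 3 is gray → back edge
Back edge closes the cycle 3 → 6 → 5 → 3; its vertices are {3, 5, 6}.

3, 5, 6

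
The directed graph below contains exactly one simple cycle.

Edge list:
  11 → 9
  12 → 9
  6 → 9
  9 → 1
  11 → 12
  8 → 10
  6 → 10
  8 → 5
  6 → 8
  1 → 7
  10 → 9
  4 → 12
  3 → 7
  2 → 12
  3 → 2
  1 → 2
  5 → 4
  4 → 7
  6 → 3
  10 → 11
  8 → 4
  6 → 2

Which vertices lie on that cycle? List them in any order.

1, 2, 9, 12

DFS with gray/black marking from 9:
9 gray
  1 gray
    7 gray
    7 black
    2 gray
      12 gray
        12→9: 9 is gray → back edge
Back edge closes the cycle 9 → 1 → 2 → 12 → 9; its vertices are {1, 2, 9, 12}.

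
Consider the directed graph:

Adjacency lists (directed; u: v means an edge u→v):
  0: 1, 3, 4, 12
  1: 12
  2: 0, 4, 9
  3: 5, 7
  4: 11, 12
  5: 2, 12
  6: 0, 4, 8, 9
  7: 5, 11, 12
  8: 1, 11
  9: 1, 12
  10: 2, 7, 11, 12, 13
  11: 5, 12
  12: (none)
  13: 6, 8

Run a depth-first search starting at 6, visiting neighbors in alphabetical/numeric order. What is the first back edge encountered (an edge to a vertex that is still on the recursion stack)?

2→0

DFS from 6 (visiting neighbors in alphabetical/numeric order); mark gray on enter, black on exit:
6 gray
  0 gray
    1 gray
      12 gray
      12 black
    1 black
    3 gray
      5 gray
        2 gray
          2→0: 0 is gray → back edge
First back edge: 2 → 0.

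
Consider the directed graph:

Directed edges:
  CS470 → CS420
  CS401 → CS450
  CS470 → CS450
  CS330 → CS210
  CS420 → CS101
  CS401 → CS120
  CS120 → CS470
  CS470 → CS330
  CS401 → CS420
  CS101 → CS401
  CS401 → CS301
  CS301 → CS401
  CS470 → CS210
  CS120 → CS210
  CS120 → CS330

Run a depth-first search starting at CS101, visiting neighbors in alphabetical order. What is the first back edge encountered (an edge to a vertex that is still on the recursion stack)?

CS420→CS101

DFS from CS101 (visiting neighbors in alphabetical order); mark gray on enter, black on exit:
CS101 gray
  CS401 gray
    CS120 gray
      CS210 gray
      CS210 black
      CS330 gray
        CS330→CS210: CS210 black — skip
      CS330 black
      CS470 gray
        CS470→CS210: CS210 black — skip
        CS470→CS330: CS330 black — skip
        CS420 gray
          CS420→CS101: CS101 is gray → back edge
First back edge: CS420 → CS101.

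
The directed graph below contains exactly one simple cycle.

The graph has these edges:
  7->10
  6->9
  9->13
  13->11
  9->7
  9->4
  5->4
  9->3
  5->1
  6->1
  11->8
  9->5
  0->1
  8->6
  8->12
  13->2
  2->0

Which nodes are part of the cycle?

6, 8, 9, 11, 13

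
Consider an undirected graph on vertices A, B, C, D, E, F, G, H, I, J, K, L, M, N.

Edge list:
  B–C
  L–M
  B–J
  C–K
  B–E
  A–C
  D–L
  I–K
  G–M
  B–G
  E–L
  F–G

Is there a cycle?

DFS, tracking each vertex's parent; an edge to a visited non-parent vertex closes a cycle.
Start from K:
visit K (parent –)
  visit C (parent K)
    C–K: parent, skip
    visit B (parent C)
      visit J (parent B)
        J–B: parent, skip
      B–C: parent, skip
      visit G (parent B)
        visit M (parent G)
          M–G: parent, skip
          visit L (parent M)
            visit D (parent L)
              D–L: parent, skip
            visit E (parent L)
              E–B: B visited and ≠ parent → cycle
Cycle: B – G – M – L – E – B.

Yes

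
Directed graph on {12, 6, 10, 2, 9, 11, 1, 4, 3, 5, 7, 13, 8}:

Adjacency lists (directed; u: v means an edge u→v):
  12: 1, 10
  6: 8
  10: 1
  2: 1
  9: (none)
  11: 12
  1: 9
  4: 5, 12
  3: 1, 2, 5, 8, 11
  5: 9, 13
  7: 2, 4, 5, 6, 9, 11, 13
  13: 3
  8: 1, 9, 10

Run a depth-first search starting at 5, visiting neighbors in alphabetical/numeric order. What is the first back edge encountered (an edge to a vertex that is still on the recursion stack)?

3→5

DFS from 5 (visiting neighbors in alphabetical/numeric order); mark gray on enter, black on exit:
5 gray
  9 gray
  9 black
  13 gray
    3 gray
      1 gray
        1→9: 9 black — skip
      1 black
      2 gray
        2→1: 1 black — skip
      2 black
      3→5: 5 is gray → back edge
First back edge: 3 → 5.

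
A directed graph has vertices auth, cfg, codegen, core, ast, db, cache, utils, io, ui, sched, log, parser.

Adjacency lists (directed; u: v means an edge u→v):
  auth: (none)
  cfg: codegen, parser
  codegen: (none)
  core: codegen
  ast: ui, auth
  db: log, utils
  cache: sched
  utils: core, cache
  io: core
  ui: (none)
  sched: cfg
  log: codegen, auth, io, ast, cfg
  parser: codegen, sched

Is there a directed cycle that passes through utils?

utils lies on a cycle iff there is a path from utils back to itself.
Exploring from utils, it never reaches itself; equivalently, its strongly connected component is a singleton.

No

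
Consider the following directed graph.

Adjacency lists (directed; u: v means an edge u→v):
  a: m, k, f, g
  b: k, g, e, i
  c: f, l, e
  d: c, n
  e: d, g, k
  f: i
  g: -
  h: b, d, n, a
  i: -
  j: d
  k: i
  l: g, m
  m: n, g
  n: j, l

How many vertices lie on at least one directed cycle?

A vertex is on a directed cycle iff it belongs to a strongly connected component of size ≥ 2 (or has a self-loop).
The vertices on cycles are {c, d, e, j, l, m, n} — 7 in total.

7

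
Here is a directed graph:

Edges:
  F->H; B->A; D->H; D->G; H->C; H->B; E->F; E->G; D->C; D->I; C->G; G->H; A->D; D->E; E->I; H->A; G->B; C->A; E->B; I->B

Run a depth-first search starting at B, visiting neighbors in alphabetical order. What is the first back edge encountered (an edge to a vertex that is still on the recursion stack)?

DFS from B (visiting neighbors in alphabetical order); mark gray on enter, black on exit:
B gray
  A gray
    D gray
      C gray
        C→A: A is gray → back edge
First back edge: C → A.

C->A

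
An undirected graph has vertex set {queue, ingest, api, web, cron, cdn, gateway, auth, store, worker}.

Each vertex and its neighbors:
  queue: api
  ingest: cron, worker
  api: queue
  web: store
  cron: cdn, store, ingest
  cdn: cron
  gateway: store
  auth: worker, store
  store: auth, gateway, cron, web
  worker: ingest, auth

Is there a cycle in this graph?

DFS, tracking each vertex's parent; an edge to a visited non-parent vertex closes a cycle.
Start from queue:
visit queue (parent –)
  visit api (parent queue)
    api–queue: parent, skip
visit ingest (parent –)
  visit cron (parent ingest)
    visit cdn (parent cron)
      cdn–cron: parent, skip
    visit store (parent cron)
      visit auth (parent store)
        visit worker (parent auth)
          worker–ingest: ingest visited and ≠ parent → cycle
Cycle: ingest – cron – store – auth – worker – ingest.

Yes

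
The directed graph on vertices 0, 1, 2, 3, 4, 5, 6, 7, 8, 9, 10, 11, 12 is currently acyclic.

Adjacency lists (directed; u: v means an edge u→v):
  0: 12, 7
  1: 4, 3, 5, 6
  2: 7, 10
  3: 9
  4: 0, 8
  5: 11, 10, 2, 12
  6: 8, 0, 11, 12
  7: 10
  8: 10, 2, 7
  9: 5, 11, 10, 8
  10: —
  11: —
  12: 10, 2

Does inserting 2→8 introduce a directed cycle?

Yes

Adding 2→8 creates a cycle iff 8 can already reach 2.
Path from 8: 8 → 2.
So 8 → … → 2 → 8 is a cycle.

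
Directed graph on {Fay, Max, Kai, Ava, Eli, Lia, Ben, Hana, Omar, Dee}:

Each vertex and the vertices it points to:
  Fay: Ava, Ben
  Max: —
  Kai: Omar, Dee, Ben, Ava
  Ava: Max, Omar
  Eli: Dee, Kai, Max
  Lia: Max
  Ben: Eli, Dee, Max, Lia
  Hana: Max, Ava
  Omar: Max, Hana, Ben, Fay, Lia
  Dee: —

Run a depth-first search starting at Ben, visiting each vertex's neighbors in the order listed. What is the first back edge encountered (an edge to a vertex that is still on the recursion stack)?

DFS from Ben (visiting each vertex's neighbors in the order listed); mark gray on enter, black on exit:
Ben gray
  Eli gray
    Dee gray
    Dee black
    Kai gray
      Omar gray
        Max gray
        Max black
        Hana gray
          Hana→Max: Max black — skip
          Ava gray
            Ava→Max: Max black — skip
            Ava→Omar: Omar is gray → back edge
First back edge: Ava → Omar.

Ava->Omar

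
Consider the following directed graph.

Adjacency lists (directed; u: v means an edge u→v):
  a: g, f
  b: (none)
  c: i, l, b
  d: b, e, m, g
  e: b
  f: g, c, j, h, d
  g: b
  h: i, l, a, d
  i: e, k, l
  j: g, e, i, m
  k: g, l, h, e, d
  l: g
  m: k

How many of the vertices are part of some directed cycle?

A vertex is on a directed cycle iff it belongs to a strongly connected component of size ≥ 2 (or has a self-loop).
The vertices on cycles are {a, c, d, f, h, i, j, k, m} — 9 in total.

9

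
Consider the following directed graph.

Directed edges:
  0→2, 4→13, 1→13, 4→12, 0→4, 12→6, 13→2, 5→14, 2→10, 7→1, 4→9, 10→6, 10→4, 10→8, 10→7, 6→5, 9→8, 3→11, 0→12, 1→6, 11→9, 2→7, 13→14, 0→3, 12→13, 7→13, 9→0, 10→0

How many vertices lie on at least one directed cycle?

A vertex is on a directed cycle iff it belongs to a strongly connected component of size ≥ 2 (or has a self-loop).
The vertices on cycles are {0, 1, 2, 3, 4, 7, 9, 10, 11, 12, 13} — 11 in total.

11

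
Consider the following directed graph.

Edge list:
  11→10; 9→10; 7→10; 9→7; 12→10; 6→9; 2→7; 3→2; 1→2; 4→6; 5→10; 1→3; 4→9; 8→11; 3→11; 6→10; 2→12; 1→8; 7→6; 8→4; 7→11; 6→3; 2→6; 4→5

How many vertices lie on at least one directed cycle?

A vertex is on a directed cycle iff it belongs to a strongly connected component of size ≥ 2 (or has a self-loop).
The vertices on cycles are {2, 3, 6, 7, 9} — 5 in total.

5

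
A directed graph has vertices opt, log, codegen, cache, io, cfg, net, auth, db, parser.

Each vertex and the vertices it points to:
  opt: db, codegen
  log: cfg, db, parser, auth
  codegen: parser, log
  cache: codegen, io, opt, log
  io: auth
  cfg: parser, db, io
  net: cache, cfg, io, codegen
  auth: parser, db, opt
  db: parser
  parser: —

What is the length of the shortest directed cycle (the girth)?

For each vertex v, BFS finds the shortest path from v back to v.
The shortest such closed walk is codegen → log → auth → opt → codegen, length 4.

4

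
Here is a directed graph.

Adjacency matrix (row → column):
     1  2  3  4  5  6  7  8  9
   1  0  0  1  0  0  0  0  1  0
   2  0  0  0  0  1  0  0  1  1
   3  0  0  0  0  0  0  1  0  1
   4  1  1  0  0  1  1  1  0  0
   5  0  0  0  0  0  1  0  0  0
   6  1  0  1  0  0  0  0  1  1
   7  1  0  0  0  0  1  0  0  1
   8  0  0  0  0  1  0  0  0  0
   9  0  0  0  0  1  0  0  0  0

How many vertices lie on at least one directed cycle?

7

A vertex is on a directed cycle iff it belongs to a strongly connected component of size ≥ 2 (or has a self-loop).
The vertices on cycles are {1, 3, 5, 6, 7, 8, 9} — 7 in total.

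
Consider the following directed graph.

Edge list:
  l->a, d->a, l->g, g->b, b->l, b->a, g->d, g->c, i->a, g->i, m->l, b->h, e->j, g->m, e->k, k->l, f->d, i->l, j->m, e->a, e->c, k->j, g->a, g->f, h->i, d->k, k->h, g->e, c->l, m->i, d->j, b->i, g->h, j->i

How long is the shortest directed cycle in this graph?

3

For each vertex v, BFS finds the shortest path from v back to v.
The shortest such closed walk is g → m → l → g, length 3.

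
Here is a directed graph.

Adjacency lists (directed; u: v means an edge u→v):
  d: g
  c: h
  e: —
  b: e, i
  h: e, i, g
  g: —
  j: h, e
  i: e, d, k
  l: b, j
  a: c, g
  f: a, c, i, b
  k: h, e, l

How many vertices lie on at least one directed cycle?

A vertex is on a directed cycle iff it belongs to a strongly connected component of size ≥ 2 (or has a self-loop).
The vertices on cycles are {b, h, i, j, k, l} — 6 in total.

6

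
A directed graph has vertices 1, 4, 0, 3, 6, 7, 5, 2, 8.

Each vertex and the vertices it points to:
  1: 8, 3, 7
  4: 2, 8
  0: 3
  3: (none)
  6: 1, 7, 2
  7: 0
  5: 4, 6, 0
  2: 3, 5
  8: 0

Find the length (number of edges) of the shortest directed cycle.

3

For each vertex v, BFS finds the shortest path from v back to v.
The shortest such closed walk is 5 → 6 → 2 → 5, length 3.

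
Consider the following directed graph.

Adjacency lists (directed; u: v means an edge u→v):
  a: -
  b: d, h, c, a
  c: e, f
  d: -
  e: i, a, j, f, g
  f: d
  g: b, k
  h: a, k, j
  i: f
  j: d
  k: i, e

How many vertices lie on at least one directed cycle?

6

A vertex is on a directed cycle iff it belongs to a strongly connected component of size ≥ 2 (or has a self-loop).
The vertices on cycles are {b, c, e, g, h, k} — 6 in total.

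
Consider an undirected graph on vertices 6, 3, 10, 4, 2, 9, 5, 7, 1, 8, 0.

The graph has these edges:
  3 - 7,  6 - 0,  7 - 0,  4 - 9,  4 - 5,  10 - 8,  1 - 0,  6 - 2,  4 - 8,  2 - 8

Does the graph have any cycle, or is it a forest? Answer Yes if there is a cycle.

DFS, tracking each vertex's parent; an edge to a visited non-parent vertex closes a cycle.
Start from 4:
visit 4 (parent –)
  visit 8 (parent 4)
    8–4: parent, skip
    visit 10 (parent 8)
      10–8: parent, skip
    visit 2 (parent 8)
      2–8: parent, skip
      visit 6 (parent 2)
        6–2: parent, skip
        visit 0 (parent 6)
          0–6: parent, skip
          visit 7 (parent 0)
            visit 3 (parent 7)
              3–7: parent, skip
            7–0: parent, skip
          visit 1 (parent 0)
            1–0: parent, skip
  visit 5 (parent 4)
    5–4: parent, skip
  visit 9 (parent 4)
    9–4: parent, skip
No non-parent visited neighbor found — the graph is a forest.

No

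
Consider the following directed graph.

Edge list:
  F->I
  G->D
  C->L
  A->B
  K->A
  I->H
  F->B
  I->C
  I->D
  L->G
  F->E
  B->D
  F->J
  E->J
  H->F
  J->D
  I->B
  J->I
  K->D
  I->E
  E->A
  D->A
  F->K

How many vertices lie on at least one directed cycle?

8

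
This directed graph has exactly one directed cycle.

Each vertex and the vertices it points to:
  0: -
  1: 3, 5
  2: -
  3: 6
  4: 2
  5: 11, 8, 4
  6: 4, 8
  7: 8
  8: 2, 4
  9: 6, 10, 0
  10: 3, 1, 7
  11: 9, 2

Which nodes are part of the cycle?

DFS with gray/black marking from 9:
9 gray
  6 gray
    4 gray
      2 gray
      2 black
    4 black
    8 gray
      8→2: 2 black — skip
      8→4: 4 black — skip
    8 black
  6 black
  10 gray
    3 gray
      3→6: 6 black — skip
    3 black
    1 gray
      1→3: 3 black — skip
      5 gray
        11 gray
          11→9: 9 is gray → back edge
Back edge closes the cycle 9 → 10 → 1 → 5 → 11 → 9; its vertices are {1, 5, 9, 10, 11}.

1, 5, 9, 10, 11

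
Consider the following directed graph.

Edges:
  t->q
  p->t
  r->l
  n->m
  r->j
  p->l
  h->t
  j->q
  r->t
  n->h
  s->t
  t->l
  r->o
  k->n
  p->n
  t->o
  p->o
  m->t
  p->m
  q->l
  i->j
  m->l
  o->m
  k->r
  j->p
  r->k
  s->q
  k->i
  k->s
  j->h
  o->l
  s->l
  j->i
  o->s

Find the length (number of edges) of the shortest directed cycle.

For each vertex v, BFS finds the shortest path from v back to v.
The shortest such closed walk is k → r → k, length 2.

2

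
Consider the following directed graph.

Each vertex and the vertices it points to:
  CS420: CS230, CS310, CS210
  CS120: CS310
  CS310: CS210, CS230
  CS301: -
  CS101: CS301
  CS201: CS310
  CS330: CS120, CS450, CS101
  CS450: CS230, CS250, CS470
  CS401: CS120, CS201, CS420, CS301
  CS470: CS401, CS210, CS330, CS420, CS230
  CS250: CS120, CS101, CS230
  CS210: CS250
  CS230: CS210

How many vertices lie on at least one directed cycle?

A vertex is on a directed cycle iff it belongs to a strongly connected component of size ≥ 2 (or has a self-loop).
The vertices on cycles are {CS120, CS210, CS230, CS250, CS310, CS330, CS450, CS470} — 8 in total.

8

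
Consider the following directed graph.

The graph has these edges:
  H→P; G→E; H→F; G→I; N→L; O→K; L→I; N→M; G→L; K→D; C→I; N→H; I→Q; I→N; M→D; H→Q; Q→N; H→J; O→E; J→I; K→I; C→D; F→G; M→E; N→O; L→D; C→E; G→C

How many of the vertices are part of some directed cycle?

A vertex is on a directed cycle iff it belongs to a strongly connected component of size ≥ 2 (or has a self-loop).
The vertices on cycles are {C, F, G, H, I, J, K, L, N, O, Q} — 11 in total.

11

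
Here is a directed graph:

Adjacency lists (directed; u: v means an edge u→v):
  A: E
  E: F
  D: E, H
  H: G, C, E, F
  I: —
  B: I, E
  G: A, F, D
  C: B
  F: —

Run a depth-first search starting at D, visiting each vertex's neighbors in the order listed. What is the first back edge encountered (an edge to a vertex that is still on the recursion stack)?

DFS from D (visiting each vertex's neighbors in the order listed); mark gray on enter, black on exit:
D gray
  E gray
    F gray
    F black
  E black
  H gray
    G gray
      A gray
        A→E: E black — skip
      A black
      G→F: F black — skip
      G→D: D is gray → back edge
First back edge: G → D.

G→D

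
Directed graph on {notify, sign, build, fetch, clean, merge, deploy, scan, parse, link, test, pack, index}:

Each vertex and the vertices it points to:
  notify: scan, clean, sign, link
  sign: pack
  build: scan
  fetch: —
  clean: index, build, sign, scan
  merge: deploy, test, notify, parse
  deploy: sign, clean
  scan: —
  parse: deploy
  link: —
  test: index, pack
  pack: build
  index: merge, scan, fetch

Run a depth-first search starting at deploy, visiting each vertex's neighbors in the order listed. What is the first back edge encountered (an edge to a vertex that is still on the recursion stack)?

DFS from deploy (visiting each vertex's neighbors in the order listed); mark gray on enter, black on exit:
deploy gray
  sign gray
    pack gray
      build gray
        scan gray
        scan black
      build black
    pack black
  sign black
  clean gray
    index gray
      merge gray
        merge→deploy: deploy is gray → back edge
First back edge: merge → deploy.

merge->deploy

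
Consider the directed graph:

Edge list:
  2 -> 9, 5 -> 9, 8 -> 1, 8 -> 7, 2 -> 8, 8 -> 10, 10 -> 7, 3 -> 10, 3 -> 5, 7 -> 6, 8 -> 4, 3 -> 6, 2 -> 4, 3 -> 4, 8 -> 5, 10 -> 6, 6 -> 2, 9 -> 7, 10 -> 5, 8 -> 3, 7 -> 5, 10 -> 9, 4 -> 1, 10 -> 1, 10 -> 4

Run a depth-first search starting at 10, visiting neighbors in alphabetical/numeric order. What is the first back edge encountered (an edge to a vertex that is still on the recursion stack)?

7→5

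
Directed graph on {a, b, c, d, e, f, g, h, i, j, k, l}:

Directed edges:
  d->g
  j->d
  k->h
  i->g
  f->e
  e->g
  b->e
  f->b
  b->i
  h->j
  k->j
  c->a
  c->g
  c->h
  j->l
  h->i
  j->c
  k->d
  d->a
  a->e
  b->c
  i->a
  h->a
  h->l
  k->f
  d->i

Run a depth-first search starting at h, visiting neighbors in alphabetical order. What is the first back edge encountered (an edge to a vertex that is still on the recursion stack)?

DFS from h (visiting neighbors in alphabetical order); mark gray on enter, black on exit:
h gray
  a gray
    e gray
      g gray
      g black
    e black
  a black
  i gray
    i→a: a black — skip
    i→g: g black — skip
  i black
  j gray
    c gray
      c→a: a black — skip
      c→g: g black — skip
      c→h: h is gray → back edge
First back edge: c → h.

c->h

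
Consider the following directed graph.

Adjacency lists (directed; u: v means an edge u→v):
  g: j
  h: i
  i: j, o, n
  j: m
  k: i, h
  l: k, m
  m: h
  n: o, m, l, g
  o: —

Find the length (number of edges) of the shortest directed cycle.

For each vertex v, BFS finds the shortest path from v back to v.
The shortest such closed walk is i → j → m → h → i, length 4.

4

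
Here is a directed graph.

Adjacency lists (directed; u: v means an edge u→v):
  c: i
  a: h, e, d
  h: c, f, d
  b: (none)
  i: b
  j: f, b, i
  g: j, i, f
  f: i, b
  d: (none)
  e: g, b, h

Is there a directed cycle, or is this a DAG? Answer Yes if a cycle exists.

DFS with white/gray/black marking, starting from c:
c gray
  i gray
    b gray
    b black
  i black
c black
a gray
  h gray
    h→c: c black — skip
    f gray
      f→i: i black — skip
      f→b: b black — skip
    f black
    d gray
    d black
  h black
  e gray
    g gray
      j gray
        j→f: f black — skip
        j→b: b black — skip
        j→i: i black — skip
      j black
      g→i: i black — skip
      g→f: f black — skip
    g black
    e→b: b black — skip
    e→h: h black — skip
  e black
  a→d: d black — skip
a black
Every edge goes to a white or black vertex — no back edge, so the graph is acyclic.

No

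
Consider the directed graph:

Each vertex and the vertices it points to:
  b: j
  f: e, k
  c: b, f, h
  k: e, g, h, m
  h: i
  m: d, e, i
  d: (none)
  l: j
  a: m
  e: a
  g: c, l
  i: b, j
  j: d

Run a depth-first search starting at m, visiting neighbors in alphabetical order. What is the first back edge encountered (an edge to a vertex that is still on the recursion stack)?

a→m

DFS from m (visiting neighbors in alphabetical order); mark gray on enter, black on exit:
m gray
  d gray
  d black
  e gray
    a gray
      a→m: m is gray → back edge
First back edge: a → m.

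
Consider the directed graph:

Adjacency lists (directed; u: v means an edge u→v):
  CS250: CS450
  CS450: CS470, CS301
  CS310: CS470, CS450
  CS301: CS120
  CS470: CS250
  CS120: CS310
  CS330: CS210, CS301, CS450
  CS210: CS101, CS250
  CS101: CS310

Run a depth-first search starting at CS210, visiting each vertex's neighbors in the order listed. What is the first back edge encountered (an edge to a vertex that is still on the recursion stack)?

DFS from CS210 (visiting each vertex's neighbors in the order listed); mark gray on enter, black on exit:
CS210 gray
  CS101 gray
    CS310 gray
      CS470 gray
        CS250 gray
          CS450 gray
            CS450→CS470: CS470 is gray → back edge
First back edge: CS450 → CS470.

CS450->CS470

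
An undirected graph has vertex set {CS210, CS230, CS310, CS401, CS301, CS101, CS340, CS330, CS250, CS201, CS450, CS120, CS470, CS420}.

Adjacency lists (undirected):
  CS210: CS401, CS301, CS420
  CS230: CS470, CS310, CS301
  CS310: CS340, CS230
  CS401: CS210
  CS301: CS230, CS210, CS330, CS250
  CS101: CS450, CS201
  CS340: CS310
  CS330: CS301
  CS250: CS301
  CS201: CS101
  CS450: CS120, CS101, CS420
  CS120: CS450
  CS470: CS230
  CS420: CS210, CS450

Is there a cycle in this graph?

No

DFS, tracking each vertex's parent; an edge to a visited non-parent vertex closes a cycle.
Start from CS450:
visit CS450 (parent –)
  visit CS120 (parent CS450)
    CS120–CS450: parent, skip
  visit CS101 (parent CS450)
    CS101–CS450: parent, skip
    visit CS201 (parent CS101)
      CS201–CS101: parent, skip
  visit CS420 (parent CS450)
    visit CS210 (parent CS420)
      visit CS401 (parent CS210)
        CS401–CS210: parent, skip
      visit CS301 (parent CS210)
        visit CS230 (parent CS301)
          visit CS470 (parent CS230)
            CS470–CS230: parent, skip
          visit CS310 (parent CS230)
            visit CS340 (parent CS310)
              CS340–CS310: parent, skip
            CS310–CS230: parent, skip
          CS230–CS301: parent, skip
        CS301–CS210: parent, skip
        visit CS330 (parent CS301)
          CS330–CS301: parent, skip
        visit CS250 (parent CS301)
          CS250–CS301: parent, skip
      CS210–CS420: parent, skip
    CS420–CS450: parent, skip
No non-parent visited neighbor found — the graph is a forest.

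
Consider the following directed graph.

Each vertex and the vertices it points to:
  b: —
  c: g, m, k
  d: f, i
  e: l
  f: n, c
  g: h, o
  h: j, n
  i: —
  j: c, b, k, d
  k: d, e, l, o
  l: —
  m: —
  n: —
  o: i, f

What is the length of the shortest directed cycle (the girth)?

4

For each vertex v, BFS finds the shortest path from v back to v.
The shortest such closed walk is j → c → g → h → j, length 4.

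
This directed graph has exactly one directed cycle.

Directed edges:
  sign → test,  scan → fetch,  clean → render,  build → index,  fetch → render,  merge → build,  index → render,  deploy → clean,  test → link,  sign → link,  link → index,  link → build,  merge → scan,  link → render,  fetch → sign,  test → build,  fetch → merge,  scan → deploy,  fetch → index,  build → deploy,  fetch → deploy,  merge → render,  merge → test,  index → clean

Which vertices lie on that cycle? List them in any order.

scan, fetch, merge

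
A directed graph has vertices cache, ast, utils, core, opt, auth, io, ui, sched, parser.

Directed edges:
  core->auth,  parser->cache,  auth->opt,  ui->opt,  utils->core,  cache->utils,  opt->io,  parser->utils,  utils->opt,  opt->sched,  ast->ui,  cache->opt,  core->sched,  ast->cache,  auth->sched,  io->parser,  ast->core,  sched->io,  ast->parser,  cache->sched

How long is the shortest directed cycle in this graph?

For each vertex v, BFS finds the shortest path from v back to v.
The shortest such closed walk is parser → utils → opt → io → parser, length 4.

4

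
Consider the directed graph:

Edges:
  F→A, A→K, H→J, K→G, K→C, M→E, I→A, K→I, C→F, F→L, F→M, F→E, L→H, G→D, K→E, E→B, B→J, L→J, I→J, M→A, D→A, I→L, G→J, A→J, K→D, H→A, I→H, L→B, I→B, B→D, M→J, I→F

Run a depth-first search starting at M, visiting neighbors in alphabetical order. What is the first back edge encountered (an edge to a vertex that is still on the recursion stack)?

F->A

DFS from M (visiting neighbors in alphabetical order); mark gray on enter, black on exit:
M gray
  A gray
    J gray
    J black
    K gray
      C gray
        F gray
          F→A: A is gray → back edge
First back edge: F → A.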